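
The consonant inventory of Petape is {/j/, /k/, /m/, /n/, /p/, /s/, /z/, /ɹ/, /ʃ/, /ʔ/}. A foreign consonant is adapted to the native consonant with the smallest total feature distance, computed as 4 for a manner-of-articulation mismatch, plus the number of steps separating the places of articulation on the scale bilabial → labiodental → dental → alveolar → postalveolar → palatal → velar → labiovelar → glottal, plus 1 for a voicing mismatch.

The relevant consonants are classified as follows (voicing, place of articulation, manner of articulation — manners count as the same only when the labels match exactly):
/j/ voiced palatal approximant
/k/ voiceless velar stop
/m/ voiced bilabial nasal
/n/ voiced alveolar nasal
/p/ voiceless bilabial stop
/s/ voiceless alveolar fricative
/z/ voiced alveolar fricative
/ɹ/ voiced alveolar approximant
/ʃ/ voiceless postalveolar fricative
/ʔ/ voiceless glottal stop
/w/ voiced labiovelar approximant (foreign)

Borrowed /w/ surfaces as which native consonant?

j

/j/ is closest: same manner (approximant), place distance 2 (labiovelar→palatal), same voicing; total 2. Next closest is /ɹ/ at distance 4.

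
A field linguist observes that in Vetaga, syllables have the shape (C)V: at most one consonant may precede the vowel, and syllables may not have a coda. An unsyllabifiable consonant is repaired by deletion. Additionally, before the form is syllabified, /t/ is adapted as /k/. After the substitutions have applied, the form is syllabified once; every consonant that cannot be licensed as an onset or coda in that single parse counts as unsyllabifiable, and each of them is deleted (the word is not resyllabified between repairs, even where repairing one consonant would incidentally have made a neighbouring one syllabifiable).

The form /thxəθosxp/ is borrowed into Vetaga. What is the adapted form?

Substitution: /t/ → /k/, giving /khxəθosxp/.
Syllabifying with onset maximization leaves /k/, /h/, /s/, /x/, /p/ stranded (no codas are permitted; onsets are limited to one consonant).
Each unlicensed consonant is deleted: /k/, /h/, /s/, /x/, /p/.

xəθo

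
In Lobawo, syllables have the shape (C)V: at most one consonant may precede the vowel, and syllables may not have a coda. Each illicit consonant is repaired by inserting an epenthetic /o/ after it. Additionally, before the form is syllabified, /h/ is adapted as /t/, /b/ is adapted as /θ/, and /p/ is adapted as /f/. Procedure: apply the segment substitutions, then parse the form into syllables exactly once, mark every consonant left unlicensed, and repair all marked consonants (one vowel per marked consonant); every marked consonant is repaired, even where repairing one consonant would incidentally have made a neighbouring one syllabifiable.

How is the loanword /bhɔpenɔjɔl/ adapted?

Substitution: /b/ → /θ/, /h/ → /t/, /p/ → /f/, giving /θtɔfenɔjɔl/.
Syllabifying with onset maximization leaves /θ/, /l/ stranded (no codas are permitted; onsets are limited to one consonant).
Each unlicensed consonant becomes the onset of a new syllable: /θ/ → /θo/, /l/ → /lo/.

θotɔfenɔjɔlo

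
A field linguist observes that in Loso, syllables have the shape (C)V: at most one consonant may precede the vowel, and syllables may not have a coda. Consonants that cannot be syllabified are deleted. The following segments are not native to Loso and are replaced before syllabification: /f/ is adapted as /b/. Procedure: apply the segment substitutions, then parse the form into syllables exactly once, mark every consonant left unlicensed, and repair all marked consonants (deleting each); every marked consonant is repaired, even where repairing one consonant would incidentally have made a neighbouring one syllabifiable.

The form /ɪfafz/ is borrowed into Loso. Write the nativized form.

ɪba

Substitution: /f/ → /b/, giving /ɪbabz/.
Under (C)V, the unsyllabifiable consonants are /b/, /z/ (no codas are permitted; onsets are limited to one consonant).
Deletion applies to /b/, /z/.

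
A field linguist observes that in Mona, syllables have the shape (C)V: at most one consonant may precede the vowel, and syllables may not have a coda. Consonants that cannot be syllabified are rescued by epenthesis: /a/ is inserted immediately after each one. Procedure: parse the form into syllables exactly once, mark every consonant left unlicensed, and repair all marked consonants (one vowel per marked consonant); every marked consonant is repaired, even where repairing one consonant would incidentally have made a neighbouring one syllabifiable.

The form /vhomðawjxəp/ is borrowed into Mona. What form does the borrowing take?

vahomaðawajaxəpa

The consonants /v/, /m/, /w/, /j/, /p/ cannot be parsed into a legal (C)V syllable (no codas are permitted; onsets are limited to one consonant).
Each unlicensed consonant becomes the onset of a new syllable: /v/ → /va/, /m/ → /ma/, /w/ → /wa/, /j/ → /ja/, /p/ → /pa/.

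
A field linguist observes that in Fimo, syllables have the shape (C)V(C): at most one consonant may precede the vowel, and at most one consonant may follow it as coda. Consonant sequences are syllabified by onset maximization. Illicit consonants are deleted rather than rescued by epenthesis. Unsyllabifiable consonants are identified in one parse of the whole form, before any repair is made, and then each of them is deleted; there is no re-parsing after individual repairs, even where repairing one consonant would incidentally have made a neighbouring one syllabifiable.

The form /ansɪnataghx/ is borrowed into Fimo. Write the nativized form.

ansɪnatag

The consonants /h/, /x/ cannot be parsed into a legal (C)V(C) syllable (at most one coda consonant is licensed; onsets are limited to one consonant).
Deleting the stranded consonants removes /h/, /x/.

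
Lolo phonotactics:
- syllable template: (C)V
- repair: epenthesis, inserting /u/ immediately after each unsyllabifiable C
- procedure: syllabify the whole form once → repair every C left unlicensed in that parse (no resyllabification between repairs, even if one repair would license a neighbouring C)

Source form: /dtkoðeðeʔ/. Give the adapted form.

Under (C)V, the unsyllabifiable consonants are /d/, /t/, /ʔ/ (no codas are permitted; onsets are limited to one consonant).
Epenthesis after each stranded consonant: /d/ → /du/, /t/ → /tu/, /ʔ/ → /ʔu/.

dutukoðeðeʔu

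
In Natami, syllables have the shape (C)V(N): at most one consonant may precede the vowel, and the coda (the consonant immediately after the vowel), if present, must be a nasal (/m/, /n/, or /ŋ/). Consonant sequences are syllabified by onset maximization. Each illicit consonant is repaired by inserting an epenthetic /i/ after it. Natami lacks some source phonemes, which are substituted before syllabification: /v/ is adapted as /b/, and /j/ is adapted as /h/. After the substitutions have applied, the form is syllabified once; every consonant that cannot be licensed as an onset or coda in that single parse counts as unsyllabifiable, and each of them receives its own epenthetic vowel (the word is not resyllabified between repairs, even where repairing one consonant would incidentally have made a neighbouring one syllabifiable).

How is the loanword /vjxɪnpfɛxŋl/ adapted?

Substitution: /v/ → /b/, /j/ → /h/, giving /bhxɪnpfɛxŋl/.
Syllabifying with onset maximization leaves /b/, /h/, /p/, /x/, /ŋ/, /l/ stranded (only a nasal (/m/, /n/, or /ŋ/) is licensed in coda position; onsets are limited to one consonant).
Each unlicensed consonant becomes the onset of a new syllable: /b/ → /bi/, /h/ → /hi/, /p/ → /pi/, /x/ → /xi/, /ŋ/ → /ŋi/, /l/ → /li/.

bihixɪnpifɛxiŋili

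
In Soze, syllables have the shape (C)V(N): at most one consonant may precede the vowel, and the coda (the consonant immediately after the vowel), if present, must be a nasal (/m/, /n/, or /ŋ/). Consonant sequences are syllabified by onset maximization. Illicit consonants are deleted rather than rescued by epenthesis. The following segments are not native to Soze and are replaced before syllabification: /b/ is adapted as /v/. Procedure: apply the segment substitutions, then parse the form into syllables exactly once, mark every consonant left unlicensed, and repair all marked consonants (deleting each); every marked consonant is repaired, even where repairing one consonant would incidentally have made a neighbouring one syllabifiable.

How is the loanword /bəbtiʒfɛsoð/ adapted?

vətifɛso

Substitution: /b/ → /v/, giving /vəvtiʒfɛsoð/.
The consonants /v/, /ʒ/, /ð/ cannot be parsed into a legal (C)V(N) syllable (only a nasal (/m/, /n/, or /ŋ/) is licensed in coda position; onsets are limited to one consonant).
Deleting the stranded consonants removes /v/, /ʒ/, /ð/.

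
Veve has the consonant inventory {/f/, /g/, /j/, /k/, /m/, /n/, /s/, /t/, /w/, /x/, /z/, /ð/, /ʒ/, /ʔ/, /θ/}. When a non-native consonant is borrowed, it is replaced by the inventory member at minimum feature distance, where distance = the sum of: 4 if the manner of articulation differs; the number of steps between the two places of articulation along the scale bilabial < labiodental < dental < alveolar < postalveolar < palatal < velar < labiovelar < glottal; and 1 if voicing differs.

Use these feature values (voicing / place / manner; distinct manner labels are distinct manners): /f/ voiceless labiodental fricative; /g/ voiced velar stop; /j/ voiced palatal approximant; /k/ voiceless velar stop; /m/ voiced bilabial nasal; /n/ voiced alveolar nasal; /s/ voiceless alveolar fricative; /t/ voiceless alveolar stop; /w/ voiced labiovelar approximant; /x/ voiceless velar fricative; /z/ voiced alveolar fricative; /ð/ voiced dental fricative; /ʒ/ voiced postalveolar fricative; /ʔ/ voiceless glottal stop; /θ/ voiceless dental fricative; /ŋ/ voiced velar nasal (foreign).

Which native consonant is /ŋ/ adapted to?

n

/n/ is closest: same manner (nasal), place distance 3 (velar→alveolar), same voicing; total 3. Next closest is /g/ at distance 4.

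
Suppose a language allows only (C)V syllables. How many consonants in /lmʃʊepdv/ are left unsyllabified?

Syllabifying with onset maximization leaves /l/, /m/, /p/, /d/, /v/ stranded (no codas are permitted; onsets are limited to one consonant).

5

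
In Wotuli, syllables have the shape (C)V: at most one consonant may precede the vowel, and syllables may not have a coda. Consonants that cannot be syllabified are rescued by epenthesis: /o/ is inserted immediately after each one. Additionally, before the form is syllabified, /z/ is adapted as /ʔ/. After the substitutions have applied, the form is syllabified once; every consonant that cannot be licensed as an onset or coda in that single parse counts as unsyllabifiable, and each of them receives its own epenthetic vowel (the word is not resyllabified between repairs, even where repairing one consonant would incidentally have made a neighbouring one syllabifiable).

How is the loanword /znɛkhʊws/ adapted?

Substitution: /z/ → /ʔ/, giving /ʔnɛkhʊws/.
Under (C)V, the unsyllabifiable consonants are /ʔ/, /k/, /w/, /s/ (no codas are permitted; onsets are limited to one consonant).
Inserting the epenthetic vowel yields /ʔ/ → /ʔo/, /k/ → /ko/, /w/ → /wo/, /s/ → /so/.

ʔonɛkohʊwoso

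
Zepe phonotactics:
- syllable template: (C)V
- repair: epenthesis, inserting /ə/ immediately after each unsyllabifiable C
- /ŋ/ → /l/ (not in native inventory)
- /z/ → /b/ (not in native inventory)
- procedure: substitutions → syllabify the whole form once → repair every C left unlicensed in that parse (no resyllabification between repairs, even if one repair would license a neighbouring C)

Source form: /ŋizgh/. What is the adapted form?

libəgəhə

Substitution: /ŋ/ → /l/, /z/ → /b/, giving /libgh/.
Syllabifying with onset maximization leaves /b/, /g/, /h/ stranded (no codas are permitted; onsets are limited to one consonant).
Inserting the epenthetic vowel yields /b/ → /bə/, /g/ → /gə/, /h/ → /hə/.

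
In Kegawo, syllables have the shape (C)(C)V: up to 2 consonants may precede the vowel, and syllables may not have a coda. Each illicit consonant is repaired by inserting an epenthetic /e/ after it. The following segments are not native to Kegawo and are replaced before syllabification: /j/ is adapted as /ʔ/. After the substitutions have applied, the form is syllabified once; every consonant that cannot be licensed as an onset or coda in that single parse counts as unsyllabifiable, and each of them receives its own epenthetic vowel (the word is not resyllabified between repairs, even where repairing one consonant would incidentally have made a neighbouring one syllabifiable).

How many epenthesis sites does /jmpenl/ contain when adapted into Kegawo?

After substitution the input is /ʔmpenl/.
The unsyllabifiable consonants are /ʔ/, /n/, /l/; each receives one epenthetic vowel.

3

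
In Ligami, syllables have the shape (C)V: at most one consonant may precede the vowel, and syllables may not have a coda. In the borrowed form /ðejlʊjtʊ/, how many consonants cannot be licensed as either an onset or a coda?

2

The consonants /j/, /j/ cannot be parsed into a legal (C)V syllable (no codas are permitted; onsets are limited to one consonant).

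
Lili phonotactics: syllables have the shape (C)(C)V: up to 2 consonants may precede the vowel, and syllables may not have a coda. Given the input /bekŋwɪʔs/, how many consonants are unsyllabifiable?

The consonants /k/, /ʔ/, /s/ cannot be parsed into a legal (C)(C)V syllable (no codas are permitted; onsets may contain at most 2 consonants).

3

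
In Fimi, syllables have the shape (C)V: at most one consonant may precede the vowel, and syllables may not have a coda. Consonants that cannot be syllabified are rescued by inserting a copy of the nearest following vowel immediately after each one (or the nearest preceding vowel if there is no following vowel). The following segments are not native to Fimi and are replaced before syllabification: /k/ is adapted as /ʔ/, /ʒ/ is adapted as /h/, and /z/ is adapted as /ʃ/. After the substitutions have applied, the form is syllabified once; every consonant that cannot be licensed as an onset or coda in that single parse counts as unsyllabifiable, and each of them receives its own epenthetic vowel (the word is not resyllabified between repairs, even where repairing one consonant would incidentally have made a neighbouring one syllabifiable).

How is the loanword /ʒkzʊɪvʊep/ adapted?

Substitution: /ʒ/ → /h/, /k/ → /ʔ/, /z/ → /ʃ/, giving /hʔʃʊɪvʊep/.
The consonants /h/, /ʔ/, /p/ cannot be parsed into a legal (C)V syllable (no codas are permitted; onsets are limited to one consonant).
Epenthesis after each stranded consonant: /h/ → /hʊ/, /ʔ/ → /ʔʊ/, /p/ → /pe/.

hʊʔʊʃʊɪvʊepe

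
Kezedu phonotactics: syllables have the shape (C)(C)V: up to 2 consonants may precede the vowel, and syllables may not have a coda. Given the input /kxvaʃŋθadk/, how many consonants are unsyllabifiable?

4

Syllabifying with onset maximization leaves /k/, /ʃ/, /d/, /k/ stranded (no codas are permitted; onsets may contain at most 2 consonants).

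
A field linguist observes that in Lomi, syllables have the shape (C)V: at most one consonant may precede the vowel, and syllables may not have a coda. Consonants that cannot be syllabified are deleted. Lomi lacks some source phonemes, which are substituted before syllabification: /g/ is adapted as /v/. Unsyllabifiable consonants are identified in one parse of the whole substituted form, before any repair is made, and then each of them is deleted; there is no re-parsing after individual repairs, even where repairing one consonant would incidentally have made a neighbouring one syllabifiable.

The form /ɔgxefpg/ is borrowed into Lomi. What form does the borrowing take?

ɔxe

Substitution: /g/ → /v/, giving /ɔvxefpv/.
Syllabifying with onset maximization leaves /v/, /f/, /p/, /v/ stranded (no codas are permitted; onsets are limited to one consonant).
Deleting the stranded consonants removes /v/, /f/, /p/, /v/.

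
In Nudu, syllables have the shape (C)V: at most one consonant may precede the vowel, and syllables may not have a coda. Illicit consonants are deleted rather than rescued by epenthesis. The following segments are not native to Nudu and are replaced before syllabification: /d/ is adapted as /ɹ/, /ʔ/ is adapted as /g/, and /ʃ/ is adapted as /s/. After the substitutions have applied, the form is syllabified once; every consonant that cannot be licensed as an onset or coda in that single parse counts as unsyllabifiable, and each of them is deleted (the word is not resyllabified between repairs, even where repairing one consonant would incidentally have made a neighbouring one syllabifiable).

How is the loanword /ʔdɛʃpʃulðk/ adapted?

Substitution: /ʔ/ → /g/, /d/ → /ɹ/, /ʃ/ → /s/, giving /gɹɛspsulðk/.
Under (C)V, the unsyllabifiable consonants are /g/, /s/, /p/, /l/, /ð/, /k/ (no codas are permitted; onsets are limited to one consonant).
Deleting the stranded consonants removes /g/, /s/, /p/, /l/, /ð/, /k/.

ɹɛsu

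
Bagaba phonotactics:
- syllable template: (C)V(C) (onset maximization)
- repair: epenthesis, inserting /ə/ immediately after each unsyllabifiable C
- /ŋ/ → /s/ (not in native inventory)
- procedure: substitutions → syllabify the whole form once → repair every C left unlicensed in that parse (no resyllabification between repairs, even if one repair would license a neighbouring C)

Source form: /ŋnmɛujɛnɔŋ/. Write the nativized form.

Substitution: /ŋ/ → /s/, giving /snmɛujɛnɔs/.
Under (C)V(C), the unsyllabifiable consonants are /s/, /n/ (at most one coda consonant is licensed; onsets are limited to one consonant).
Inserting the epenthetic vowel yields /s/ → /sə/, /n/ → /nə/.

sənəmɛujɛnɔs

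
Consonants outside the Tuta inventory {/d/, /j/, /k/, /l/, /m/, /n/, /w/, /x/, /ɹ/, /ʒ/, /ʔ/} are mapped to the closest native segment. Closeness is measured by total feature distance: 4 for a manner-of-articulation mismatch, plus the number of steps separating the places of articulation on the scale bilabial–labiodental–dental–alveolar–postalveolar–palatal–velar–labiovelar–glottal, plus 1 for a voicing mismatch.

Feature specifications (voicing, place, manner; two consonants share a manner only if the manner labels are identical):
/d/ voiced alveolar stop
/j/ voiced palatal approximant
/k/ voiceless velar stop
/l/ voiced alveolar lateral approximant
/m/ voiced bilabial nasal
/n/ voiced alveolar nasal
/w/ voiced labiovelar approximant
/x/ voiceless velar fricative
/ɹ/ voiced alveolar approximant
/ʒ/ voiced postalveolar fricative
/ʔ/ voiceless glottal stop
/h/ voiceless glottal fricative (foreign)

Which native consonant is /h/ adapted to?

x

/x/ is closest: same manner (fricative), place distance 2 (glottal→velar), same voicing; total 2. Next closest is /ʔ/ at distance 4.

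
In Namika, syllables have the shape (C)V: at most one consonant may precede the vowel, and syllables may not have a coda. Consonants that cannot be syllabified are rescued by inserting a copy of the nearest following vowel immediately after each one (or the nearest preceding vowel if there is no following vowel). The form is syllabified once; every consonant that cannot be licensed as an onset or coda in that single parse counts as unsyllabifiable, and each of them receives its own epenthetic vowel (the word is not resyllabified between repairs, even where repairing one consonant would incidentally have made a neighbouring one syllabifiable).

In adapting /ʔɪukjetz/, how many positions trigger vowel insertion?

The unsyllabifiable consonants are /k/, /t/, /z/; each receives one epenthetic vowel.

3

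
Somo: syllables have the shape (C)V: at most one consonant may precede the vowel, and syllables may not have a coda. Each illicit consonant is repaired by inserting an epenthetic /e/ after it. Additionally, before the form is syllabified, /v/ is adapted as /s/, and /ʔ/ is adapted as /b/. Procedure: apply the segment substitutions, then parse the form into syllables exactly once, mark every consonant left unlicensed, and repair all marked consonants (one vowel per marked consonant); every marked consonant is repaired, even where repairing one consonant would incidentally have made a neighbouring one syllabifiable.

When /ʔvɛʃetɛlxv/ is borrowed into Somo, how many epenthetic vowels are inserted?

After substitution the input is /bsɛʃetɛlxs/.
The unsyllabifiable consonants are /b/, /l/, /x/, /s/; each receives one epenthetic vowel.

4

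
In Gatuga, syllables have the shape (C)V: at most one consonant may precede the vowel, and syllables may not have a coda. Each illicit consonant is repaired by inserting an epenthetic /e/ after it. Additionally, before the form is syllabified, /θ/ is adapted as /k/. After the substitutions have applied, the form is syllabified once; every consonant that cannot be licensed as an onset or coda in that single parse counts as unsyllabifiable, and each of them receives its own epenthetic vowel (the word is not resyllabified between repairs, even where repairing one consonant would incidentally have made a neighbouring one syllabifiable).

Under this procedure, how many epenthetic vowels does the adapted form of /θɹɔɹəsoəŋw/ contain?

After substitution the input is /kɹɔɹəsoəŋw/.
The unsyllabifiable consonants are /k/, /ŋ/, /w/; each receives one epenthetic vowel.

3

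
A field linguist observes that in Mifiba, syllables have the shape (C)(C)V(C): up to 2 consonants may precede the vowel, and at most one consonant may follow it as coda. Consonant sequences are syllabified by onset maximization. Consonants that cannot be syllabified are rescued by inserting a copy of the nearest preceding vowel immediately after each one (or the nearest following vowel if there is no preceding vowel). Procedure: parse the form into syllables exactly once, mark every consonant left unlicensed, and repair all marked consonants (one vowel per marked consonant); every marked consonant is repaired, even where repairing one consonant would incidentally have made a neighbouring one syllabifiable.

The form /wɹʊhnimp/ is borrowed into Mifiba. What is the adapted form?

Syllabifying with onset maximization leaves /p/ stranded (at most one coda consonant is licensed; onsets may contain at most 2 consonants).
Each unlicensed consonant becomes the onset of a new syllable: /p/ → /pi/.

wɹʊhnimpi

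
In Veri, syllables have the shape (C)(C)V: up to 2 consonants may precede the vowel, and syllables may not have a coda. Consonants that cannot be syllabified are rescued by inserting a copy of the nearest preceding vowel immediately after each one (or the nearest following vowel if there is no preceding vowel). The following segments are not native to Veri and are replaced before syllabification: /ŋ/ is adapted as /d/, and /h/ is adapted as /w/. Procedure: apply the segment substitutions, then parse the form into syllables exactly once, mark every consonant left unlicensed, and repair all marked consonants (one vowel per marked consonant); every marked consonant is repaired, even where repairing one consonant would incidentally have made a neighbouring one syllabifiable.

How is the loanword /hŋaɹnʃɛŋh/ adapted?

Substitution: /h/ → /w/, /ŋ/ → /d/, giving /wdaɹnʃɛdw/.
Syllabifying with onset maximization leaves /ɹ/, /d/, /w/ stranded (no codas are permitted; onsets may contain at most 2 consonants).
Epenthesis after each stranded consonant: /ɹ/ → /ɹa/, /d/ → /dɛ/, /w/ → /wɛ/.

wdaɹanʃɛdɛwɛ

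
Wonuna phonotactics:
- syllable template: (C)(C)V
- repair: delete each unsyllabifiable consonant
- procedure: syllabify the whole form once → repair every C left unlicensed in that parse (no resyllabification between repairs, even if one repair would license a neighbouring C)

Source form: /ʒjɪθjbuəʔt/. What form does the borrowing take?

ʒjɪjbuə

The consonants /θ/, /ʔ/, /t/ cannot be parsed into a legal (C)(C)V syllable (no codas are permitted; onsets may contain at most 2 consonants).
Deleting the stranded consonants removes /θ/, /ʔ/, /t/.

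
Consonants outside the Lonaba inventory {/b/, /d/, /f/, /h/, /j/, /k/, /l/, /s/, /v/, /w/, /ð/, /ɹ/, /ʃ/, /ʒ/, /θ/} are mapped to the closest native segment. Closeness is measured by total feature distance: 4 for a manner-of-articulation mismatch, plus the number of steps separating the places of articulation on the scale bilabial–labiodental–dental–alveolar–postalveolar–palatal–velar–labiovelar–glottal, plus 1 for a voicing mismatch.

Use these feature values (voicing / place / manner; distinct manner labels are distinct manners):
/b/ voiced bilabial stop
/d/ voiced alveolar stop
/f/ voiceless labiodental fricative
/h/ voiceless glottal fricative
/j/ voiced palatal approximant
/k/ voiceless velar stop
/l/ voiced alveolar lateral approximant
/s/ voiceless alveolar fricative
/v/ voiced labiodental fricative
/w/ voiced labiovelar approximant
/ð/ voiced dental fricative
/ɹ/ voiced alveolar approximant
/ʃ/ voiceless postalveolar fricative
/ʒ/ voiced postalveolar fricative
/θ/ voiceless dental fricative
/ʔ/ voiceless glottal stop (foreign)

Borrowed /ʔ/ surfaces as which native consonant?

k

/k/ is closest: same manner (stop), place distance 2 (glottal→velar), same voicing; total 2. Next closest is /h/ at distance 4.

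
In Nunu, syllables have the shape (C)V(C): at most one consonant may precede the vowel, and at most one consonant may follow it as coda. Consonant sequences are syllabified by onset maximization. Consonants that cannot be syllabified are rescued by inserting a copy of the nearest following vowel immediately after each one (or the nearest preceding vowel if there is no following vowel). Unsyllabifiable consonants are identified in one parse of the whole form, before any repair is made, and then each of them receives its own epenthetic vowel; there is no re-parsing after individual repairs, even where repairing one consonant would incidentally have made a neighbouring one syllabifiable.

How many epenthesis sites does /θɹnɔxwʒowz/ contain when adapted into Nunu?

The unsyllabifiable consonants are /θ/, /ɹ/, /w/, /z/; each receives one epenthetic vowel.

4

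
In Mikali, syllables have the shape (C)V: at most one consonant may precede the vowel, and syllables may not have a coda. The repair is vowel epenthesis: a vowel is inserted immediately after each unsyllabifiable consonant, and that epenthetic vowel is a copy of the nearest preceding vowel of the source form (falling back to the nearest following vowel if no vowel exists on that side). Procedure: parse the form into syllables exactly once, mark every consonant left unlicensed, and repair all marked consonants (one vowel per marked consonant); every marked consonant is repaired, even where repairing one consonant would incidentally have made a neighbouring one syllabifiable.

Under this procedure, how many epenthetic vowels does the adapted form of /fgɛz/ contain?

2

The unsyllabifiable consonants are /f/, /z/; each receives one epenthetic vowel.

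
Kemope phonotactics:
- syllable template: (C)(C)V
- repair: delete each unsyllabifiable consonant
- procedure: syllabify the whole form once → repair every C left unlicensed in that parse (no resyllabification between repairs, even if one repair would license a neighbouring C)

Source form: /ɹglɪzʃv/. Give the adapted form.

glɪ

Syllabifying with onset maximization leaves /ɹ/, /z/, /ʃ/, /v/ stranded (no codas are permitted; onsets may contain at most 2 consonants).
Each unlicensed consonant is deleted: /ɹ/, /z/, /ʃ/, /v/.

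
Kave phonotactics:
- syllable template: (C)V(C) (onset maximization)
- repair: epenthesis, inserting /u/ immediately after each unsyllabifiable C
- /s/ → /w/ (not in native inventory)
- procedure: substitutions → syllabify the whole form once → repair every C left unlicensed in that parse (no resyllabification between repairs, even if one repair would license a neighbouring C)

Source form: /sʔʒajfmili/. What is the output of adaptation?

wuʔuʒajfumili

Substitution: /s/ → /w/, giving /wʔʒajfmili/.
Syllabifying with onset maximization leaves /w/, /ʔ/, /f/ stranded (at most one coda consonant is licensed; onsets are limited to one consonant).
Epenthesis after each stranded consonant: /w/ → /wu/, /ʔ/ → /ʔu/, /f/ → /fu/.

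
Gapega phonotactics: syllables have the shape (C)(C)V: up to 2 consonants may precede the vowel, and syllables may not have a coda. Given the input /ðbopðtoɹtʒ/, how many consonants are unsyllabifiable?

Under (C)(C)V, the unsyllabifiable consonants are /p/, /ɹ/, /t/, /ʒ/ (no codas are permitted; onsets may contain at most 2 consonants).

4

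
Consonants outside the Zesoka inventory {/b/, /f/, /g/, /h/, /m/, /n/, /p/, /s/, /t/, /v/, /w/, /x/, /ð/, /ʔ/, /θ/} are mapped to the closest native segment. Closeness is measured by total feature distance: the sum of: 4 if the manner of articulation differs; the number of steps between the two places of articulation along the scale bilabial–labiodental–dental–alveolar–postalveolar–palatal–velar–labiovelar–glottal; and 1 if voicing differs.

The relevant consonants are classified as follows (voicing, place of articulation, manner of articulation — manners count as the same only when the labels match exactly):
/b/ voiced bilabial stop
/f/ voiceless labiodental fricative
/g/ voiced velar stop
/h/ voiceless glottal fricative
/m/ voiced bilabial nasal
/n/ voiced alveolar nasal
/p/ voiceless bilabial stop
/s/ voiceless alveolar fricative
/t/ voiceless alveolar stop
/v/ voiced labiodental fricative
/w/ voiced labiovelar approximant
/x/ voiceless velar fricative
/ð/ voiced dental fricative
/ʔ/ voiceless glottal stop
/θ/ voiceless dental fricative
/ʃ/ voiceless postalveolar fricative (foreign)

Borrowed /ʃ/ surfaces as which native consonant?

/s/ is closest: same manner (fricative), place distance 1 (postalveolar→alveolar), same voicing; total 1. Next closest is /x/ at distance 2.

s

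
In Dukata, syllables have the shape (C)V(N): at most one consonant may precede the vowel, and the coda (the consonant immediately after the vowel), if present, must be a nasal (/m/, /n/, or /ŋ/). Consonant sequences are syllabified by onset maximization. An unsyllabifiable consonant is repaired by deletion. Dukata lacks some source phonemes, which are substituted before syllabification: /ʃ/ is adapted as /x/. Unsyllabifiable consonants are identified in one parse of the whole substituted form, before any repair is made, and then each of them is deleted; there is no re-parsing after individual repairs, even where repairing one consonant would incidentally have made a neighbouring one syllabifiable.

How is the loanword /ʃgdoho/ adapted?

Substitution: /ʃ/ → /x/, giving /xgdoho/.
The consonants /x/, /g/ cannot be parsed into a legal (C)V(N) syllable (only a nasal (/m/, /n/, or /ŋ/) is licensed in coda position; onsets are limited to one consonant).
Deletion applies to /x/, /g/.

doho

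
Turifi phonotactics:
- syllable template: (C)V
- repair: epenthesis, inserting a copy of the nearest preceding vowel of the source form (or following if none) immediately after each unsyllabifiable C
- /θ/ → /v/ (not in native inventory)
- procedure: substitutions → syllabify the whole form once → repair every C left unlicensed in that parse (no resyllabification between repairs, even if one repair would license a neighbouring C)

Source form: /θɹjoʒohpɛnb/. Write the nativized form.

Substitution: /θ/ → /v/, giving /vɹjoʒohpɛnb/.
Under (C)V, the unsyllabifiable consonants are /v/, /ɹ/, /h/, /n/, /b/ (no codas are permitted; onsets are limited to one consonant).
Epenthesis after each stranded consonant: /v/ → /vo/, /ɹ/ → /ɹo/, /h/ → /ho/, /n/ → /nɛ/, /b/ → /bɛ/.

voɹojoʒohopɛnɛbɛ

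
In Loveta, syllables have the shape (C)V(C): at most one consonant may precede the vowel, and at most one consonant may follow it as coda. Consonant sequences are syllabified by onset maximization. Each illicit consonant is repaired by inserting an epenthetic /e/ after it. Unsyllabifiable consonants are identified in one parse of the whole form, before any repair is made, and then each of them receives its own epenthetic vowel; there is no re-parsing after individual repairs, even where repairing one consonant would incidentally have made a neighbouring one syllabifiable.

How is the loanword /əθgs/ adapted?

əθgese

The consonants /g/, /s/ cannot be parsed into a legal (C)V(C) syllable (at most one coda consonant is licensed; onsets are limited to one consonant).
Epenthesis after each stranded consonant: /g/ → /ge/, /s/ → /se/.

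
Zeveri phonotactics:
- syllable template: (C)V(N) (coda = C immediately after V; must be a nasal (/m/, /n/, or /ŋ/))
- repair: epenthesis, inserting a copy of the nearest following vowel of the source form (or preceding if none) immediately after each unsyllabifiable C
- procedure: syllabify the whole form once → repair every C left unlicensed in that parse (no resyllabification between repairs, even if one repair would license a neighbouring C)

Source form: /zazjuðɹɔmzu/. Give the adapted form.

zazujuðɔɹɔmzu

The consonants /z/, /ð/ cannot be parsed into a legal (C)V(N) syllable (only a nasal (/m/, /n/, or /ŋ/) is licensed in coda position; onsets are limited to one consonant).
Each unlicensed consonant becomes the onset of a new syllable: /z/ → /zu/, /ð/ → /ðɔ/.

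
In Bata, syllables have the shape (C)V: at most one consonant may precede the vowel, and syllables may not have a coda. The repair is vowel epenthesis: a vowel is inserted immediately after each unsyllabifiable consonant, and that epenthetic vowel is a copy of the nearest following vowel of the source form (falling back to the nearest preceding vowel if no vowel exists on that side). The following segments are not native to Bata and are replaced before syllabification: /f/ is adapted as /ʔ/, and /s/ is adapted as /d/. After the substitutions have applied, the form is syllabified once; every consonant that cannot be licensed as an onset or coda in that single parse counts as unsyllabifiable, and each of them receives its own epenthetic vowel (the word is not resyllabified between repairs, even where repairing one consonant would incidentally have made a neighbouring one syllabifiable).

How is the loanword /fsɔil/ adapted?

Substitution: /f/ → /ʔ/, /s/ → /d/, giving /ʔdɔil/.
Under (C)V, the unsyllabifiable consonants are /ʔ/, /l/ (no codas are permitted; onsets are limited to one consonant).
Each unlicensed consonant becomes the onset of a new syllable: /ʔ/ → /ʔɔ/, /l/ → /li/.

ʔɔdɔili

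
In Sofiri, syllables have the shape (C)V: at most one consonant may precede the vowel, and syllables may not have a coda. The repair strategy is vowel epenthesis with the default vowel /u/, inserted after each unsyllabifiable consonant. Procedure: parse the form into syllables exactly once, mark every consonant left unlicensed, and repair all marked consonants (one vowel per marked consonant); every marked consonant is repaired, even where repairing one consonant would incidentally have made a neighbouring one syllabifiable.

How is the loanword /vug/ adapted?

Under (C)V, the unsyllabifiable consonants are /g/ (no codas are permitted; onsets are limited to one consonant).
Inserting the epenthetic vowel yields /g/ → /gu/.

vugu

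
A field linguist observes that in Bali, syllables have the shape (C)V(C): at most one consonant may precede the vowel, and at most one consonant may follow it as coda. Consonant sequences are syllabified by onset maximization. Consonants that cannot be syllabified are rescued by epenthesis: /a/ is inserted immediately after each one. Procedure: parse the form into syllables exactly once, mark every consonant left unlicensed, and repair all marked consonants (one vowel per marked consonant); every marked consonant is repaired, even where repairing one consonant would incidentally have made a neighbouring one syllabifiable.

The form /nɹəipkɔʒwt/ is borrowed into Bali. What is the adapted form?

naɹəipkɔʒwata

Syllabifying with onset maximization leaves /n/, /w/, /t/ stranded (at most one coda consonant is licensed; onsets are limited to one consonant).
Epenthesis after each stranded consonant: /n/ → /na/, /w/ → /wa/, /t/ → /ta/.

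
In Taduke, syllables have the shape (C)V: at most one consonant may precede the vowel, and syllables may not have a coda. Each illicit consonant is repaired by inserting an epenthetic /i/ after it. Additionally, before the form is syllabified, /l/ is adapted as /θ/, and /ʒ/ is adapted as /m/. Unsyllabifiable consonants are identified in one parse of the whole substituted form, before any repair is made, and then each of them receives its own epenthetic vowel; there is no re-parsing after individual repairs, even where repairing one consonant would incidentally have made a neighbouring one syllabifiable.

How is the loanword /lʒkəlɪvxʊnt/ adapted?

Substitution: /l/ → /θ/, /ʒ/ → /m/, giving /θmkəθɪvxʊnt/.
Under (C)V, the unsyllabifiable consonants are /θ/, /m/, /v/, /n/, /t/ (no codas are permitted; onsets are limited to one consonant).
Each unlicensed consonant becomes the onset of a new syllable: /θ/ → /θi/, /m/ → /mi/, /v/ → /vi/, /n/ → /ni/, /t/ → /ti/.

θimikəθɪvixʊniti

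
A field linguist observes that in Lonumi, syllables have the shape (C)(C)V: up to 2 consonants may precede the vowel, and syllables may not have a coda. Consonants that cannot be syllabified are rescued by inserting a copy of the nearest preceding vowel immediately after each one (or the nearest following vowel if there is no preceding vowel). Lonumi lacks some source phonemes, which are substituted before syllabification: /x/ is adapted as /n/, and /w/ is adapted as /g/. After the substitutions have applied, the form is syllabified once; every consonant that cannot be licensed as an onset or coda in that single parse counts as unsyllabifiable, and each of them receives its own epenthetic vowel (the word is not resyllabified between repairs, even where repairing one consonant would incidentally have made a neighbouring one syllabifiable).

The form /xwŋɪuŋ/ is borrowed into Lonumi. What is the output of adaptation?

Substitution: /x/ → /n/, /w/ → /g/, giving /ngŋɪuŋ/.
Under (C)(C)V, the unsyllabifiable consonants are /n/, /ŋ/ (no codas are permitted; onsets may contain at most 2 consonants).
Inserting the epenthetic vowel yields /n/ → /nɪ/, /ŋ/ → /ŋu/.

nɪgŋɪuŋu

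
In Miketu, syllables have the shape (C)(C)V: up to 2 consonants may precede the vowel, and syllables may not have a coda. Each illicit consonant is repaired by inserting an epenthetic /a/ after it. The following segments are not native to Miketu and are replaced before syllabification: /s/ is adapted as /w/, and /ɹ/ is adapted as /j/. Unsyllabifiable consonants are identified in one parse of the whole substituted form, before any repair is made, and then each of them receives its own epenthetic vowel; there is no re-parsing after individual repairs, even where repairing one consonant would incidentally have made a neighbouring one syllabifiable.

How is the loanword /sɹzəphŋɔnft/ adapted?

wajzəpahŋɔnafata

Substitution: /s/ → /w/, /ɹ/ → /j/, giving /wjzəphŋɔnft/.
The consonants /w/, /p/, /n/, /f/, /t/ cannot be parsed into a legal (C)(C)V syllable (no codas are permitted; onsets may contain at most 2 consonants).
Epenthesis after each stranded consonant: /w/ → /wa/, /p/ → /pa/, /n/ → /na/, /f/ → /fa/, /t/ → /ta/.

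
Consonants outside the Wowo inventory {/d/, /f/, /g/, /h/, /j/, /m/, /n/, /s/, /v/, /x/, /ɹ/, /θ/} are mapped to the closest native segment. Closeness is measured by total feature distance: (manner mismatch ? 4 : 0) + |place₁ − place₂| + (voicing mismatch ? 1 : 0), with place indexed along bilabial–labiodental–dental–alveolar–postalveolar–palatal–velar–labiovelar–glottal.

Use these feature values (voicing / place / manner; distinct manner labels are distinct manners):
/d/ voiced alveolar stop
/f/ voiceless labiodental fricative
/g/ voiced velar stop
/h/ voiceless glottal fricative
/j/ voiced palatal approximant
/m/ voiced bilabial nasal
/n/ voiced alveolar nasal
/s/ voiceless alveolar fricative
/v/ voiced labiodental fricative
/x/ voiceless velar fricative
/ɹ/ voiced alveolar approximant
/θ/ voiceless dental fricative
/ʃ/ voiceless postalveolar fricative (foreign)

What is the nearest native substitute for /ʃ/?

s

/s/ is closest: same manner (fricative), place distance 1 (postalveolar→alveolar), same voicing; total 1. Next closest is /x/ at distance 2.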